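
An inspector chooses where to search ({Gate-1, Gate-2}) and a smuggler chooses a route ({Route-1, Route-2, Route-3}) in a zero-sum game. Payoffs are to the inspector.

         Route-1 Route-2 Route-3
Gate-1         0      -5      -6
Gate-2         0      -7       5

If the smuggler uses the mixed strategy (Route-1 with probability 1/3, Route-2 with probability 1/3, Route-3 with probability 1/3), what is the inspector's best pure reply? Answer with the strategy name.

Gate-2

Expected payoff of Gate-1: (1/3)·0 + (1/3)·(-5) + (1/3)·(-6) = -11/3.
Expected payoff of Gate-2: (1/3)·0 + (1/3)·(-7) + (1/3)·5 = -2/3.
The largest is -2/3, so the inspector's best response is Gate-2.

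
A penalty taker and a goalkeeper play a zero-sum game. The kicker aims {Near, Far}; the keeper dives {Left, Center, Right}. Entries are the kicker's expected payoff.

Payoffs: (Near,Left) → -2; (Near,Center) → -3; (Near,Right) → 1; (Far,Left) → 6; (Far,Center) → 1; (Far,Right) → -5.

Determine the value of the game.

Row minima: Near → -3, Far → -5; maximin = -3.
Column maxima: Left → 6, Center → 1, Right → 1; minimax = 1.
-3 ≠ 1, so there is no saddle point; optimal play is mixed.
Left is strictly dominated by Center (it gives the kicker strictly more in every row), so the keeper never plays it.
On the remaining 2×2 (Near, Far vs Center, Right):
Let the kicker play Near with probability p. Expected payoff against Center: (-3)p + 1(1−p) = −4p + 1; against Right: 1p + (-5)(1−p) = 6p − 5.
Setting these equal: −4p + 1 = 6p − 5 ⇒ −10p = -6 ⇒ p = 3/5, and the value is (-4)·(3/5) + 1 = -7/5.
For the keeper: with q = P(Center), equating Near's and Far's payoffs gives −4q + 1 = 6q − 5 ⇒ q = 3/5.

-7/5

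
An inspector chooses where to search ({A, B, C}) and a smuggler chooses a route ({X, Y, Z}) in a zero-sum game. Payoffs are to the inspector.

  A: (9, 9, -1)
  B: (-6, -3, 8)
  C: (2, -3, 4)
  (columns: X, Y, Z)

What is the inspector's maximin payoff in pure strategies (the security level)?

-1

Row minima: A → -1, B → -6, C → -3.
The best of these is -1.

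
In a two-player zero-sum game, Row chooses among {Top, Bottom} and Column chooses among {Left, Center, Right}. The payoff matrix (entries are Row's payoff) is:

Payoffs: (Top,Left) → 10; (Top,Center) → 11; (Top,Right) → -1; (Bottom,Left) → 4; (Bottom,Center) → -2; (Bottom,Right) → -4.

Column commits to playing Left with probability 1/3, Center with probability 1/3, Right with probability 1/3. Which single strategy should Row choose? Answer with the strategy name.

Expected payoff of Top: (1/3)·10 + (1/3)·11 + (1/3)·(-1) = 20/3.
Expected payoff of Bottom: (1/3)·4 + (1/3)·(-2) + (1/3)·(-4) = -2/3.
The largest is 20/3, so Row's best response is Top.

Top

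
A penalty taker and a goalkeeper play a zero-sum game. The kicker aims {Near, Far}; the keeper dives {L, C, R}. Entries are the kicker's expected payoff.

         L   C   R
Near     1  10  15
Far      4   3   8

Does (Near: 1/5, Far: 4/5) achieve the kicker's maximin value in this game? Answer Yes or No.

Against L this mix gives (1/5)·1 + (4/5)·4 = 17/5.
Against C this mix gives (1/5)·10 + (4/5)·3 = 22/5.
Against R this mix gives (1/5)·15 + (4/5)·8 = 47/5.
The keeper will play L, holding the kicker to 17/5. Shifting weight toward the row that does better against L would raise this floor (the equalizing mix achieves 37/10 against both L and C), so the proposed strategy is not optimal.

No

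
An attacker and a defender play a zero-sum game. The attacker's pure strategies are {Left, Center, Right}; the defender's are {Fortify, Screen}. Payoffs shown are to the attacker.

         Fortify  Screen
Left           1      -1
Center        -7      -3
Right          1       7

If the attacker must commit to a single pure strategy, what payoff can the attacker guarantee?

Row minima: Left → -1, Center → -7, Right → 1.
The best of these is 1.

1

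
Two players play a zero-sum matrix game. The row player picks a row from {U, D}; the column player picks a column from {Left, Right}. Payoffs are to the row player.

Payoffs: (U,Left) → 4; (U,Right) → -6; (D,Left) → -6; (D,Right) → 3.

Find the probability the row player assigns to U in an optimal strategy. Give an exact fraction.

9/19

Row minima: U → -6, D → -6; maximin = -6.
Column maxima: Left → 4, Right → 3; minimax = 3.
-6 ≠ 3, so there is no saddle point; optimal play is mixed.
Let the row player play U with probability p. Expected payoff against Left: 4p + (-6)(1−p) = 10p − 6; against Right: (-6)p + 3(1−p) = −9p + 3.
Setting these equal: 10p − 6 = −9p + 3 ⇒ 19p = 9 ⇒ p = 9/19, and the value is (10)·(9/19) − 6 = -24/19.
For the column player: with q = P(Left), equating U's and D's payoffs gives 10q − 6 = −9q + 3 ⇒ q = 9/19.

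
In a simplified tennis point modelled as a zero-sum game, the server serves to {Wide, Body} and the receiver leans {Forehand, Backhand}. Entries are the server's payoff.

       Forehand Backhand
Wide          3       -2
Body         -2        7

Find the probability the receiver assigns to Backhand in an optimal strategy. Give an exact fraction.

5/14

Row minima: Wide → -2, Body → -2; maximin = -2.
Column maxima: Forehand → 3, Backhand → 7; minimax = 3.
-2 ≠ 3, so there is no saddle point; optimal play is mixed.
Let the server play Wide with probability p. Expected payoff against Forehand: 3p + (-2)(1−p) = 5p − 2; against Backhand: (-2)p + 7(1−p) = −9p + 7.
Setting these equal: 5p − 2 = −9p + 7 ⇒ 14p = 9 ⇒ p = 9/14, and the value is (5)·(9/14) − 2 = 17/14.
For the receiver: with q = P(Forehand), equating Wide's and Body's payoffs gives 5q − 2 = −9q + 7 ⇒ q = 9/14.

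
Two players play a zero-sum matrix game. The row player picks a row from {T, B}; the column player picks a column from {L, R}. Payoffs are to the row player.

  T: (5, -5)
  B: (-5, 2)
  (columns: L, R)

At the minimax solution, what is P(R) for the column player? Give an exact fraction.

Row minima: T → -5, B → -5; maximin = -5.
Column maxima: L → 5, R → 2; minimax = 2.
-5 ≠ 2, so there is no saddle point; optimal play is mixed.
Let the row player play T with probability p. Expected payoff against L: 5p + (-5)(1−p) = 10p − 5; against R: (-5)p + 2(1−p) = −7p + 2.
Setting these equal: 10p − 5 = −7p + 2 ⇒ 17p = 7 ⇒ p = 7/17, and the value is (10)·(7/17) − 5 = -15/17.
For the column player: with q = P(L), equating T's and B's payoffs gives 10q − 5 = −7q + 2 ⇒ q = 7/17.

10/17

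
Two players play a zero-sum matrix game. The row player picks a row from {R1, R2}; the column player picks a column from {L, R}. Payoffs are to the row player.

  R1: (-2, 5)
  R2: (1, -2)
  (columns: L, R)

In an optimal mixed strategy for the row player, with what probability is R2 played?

7/10

Row minima: R1 → -2, R2 → -2; maximin = -2.
Column maxima: L → 1, R → 5; minimax = 1.
-2 ≠ 1, so there is no saddle point; optimal play is mixed.
Let the row player play R1 with probability p. Expected payoff against L: (-2)p + 1(1−p) = −3p + 1; against R: 5p + (-2)(1−p) = 7p − 2.
Setting these equal: −3p + 1 = 7p − 2 ⇒ −10p = -3 ⇒ p = 3/10, and the value is (-3)·(3/10) + 1 = 1/10.
For the column player: with q = P(L), equating R1's and R2's payoffs gives −7q + 5 = 3q − 2 ⇒ q = 7/10.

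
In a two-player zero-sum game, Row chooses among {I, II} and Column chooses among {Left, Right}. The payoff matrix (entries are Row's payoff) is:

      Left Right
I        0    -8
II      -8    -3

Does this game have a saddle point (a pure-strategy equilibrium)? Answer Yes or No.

Row minima: I → -8, II → -8; maximin = -8.
Column maxima: Left → 0, Right → -3; minimax = -3.
-8 ≠ -3, so no pure-strategy equilibrium exists.

No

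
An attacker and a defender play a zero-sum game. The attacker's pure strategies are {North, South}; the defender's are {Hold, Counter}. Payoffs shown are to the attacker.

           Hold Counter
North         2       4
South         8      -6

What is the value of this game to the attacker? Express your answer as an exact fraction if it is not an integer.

11/4

Row minima: North → 2, South → -6; maximin = 2.
Column maxima: Hold → 8, Counter → 4; minimax = 4.
2 ≠ 4, so there is no saddle point; optimal play is mixed.
Let the attacker play North with probability p. Expected payoff against Hold: 2p + 8(1−p) = −6p + 8; against Counter: 4p + (-6)(1−p) = 10p − 6.
Setting these equal: −6p + 8 = 10p − 6 ⇒ −16p = -14 ⇒ p = 7/8, and the value is (-6)·(7/8) + 8 = 11/4.
For the defender: with q = P(Hold), equating North's and South's payoffs gives −2q + 4 = 14q − 6 ⇒ q = 5/8.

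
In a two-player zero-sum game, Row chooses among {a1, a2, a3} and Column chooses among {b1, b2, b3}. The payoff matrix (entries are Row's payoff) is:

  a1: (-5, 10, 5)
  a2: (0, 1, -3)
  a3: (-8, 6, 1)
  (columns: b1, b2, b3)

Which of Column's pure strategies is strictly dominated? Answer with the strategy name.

b2

b1 holds Row's payoff strictly below b2 in every row: -5 < 10, 0 < 1, -8 < 6.
So b2 is strictly dominated for Column.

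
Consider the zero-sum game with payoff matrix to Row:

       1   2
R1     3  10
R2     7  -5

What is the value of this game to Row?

Row minima: R1 → 3, R2 → -5; maximin = 3.
Column maxima: 1 → 7, 2 → 10; minimax = 7.
3 ≠ 7, so there is no saddle point; optimal play is mixed.
Let Row play R1 with probability p. Expected payoff against 1: 3p + 7(1−p) = −4p + 7; against 2: 10p + (-5)(1−p) = 15p − 5.
Setting these equal: −4p + 7 = 15p − 5 ⇒ −19p = -12 ⇒ p = 12/19, and the value is (-4)·(12/19) + 7 = 85/19.
For Column: with q = P(1), equating R1's and R2's payoffs gives −7q + 10 = 12q − 5 ⇒ q = 15/19.

85/19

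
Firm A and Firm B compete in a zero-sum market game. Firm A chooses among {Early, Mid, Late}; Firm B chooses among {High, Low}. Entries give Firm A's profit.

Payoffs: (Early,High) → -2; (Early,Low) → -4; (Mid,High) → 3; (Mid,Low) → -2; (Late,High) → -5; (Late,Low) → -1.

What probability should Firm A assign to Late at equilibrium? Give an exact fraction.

Row minima: Early → -4, Mid → -2, Late → -5; maximin = -2.
Column maxima: High → 3, Low → -1; minimax = -1.
-2 ≠ -1, so there is no saddle point; optimal play is mixed.
Early is strictly dominated by Mid, so Firm A never plays it.
On the remaining 2×2 (Mid, Late vs High, Low):
Let Firm A play Mid with probability p. Expected payoff against High: 3p + (-5)(1−p) = 8p − 5; against Low: (-2)p + (-1)(1−p) = −p − 1.
Setting these equal: 8p − 5 = −p − 1 ⇒ 9p = 4 ⇒ p = 4/9, and the value is (8)·(4/9) − 5 = -13/9.
For Firm B: with q = P(High), equating Mid's and Late's payoffs gives 5q − 2 = −4q − 1 ⇒ q = 1/9.

5/9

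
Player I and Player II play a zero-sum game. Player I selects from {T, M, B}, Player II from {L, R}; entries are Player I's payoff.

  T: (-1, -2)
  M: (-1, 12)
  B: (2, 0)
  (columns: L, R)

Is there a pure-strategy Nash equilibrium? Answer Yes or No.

Row minima: T → -2, M → -1, B → 0; maximin = 0.
Column maxima: L → 2, R → 12; minimax = 2.
0 ≠ 2, so no pure-strategy equilibrium exists.

No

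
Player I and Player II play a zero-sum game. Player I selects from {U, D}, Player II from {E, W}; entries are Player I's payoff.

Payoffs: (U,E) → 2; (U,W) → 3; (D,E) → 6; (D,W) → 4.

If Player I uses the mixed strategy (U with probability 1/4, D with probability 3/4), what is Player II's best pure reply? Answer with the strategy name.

If Player II plays E, Player I's expected payoff is (1/4)·2 + (3/4)·6 = 5.
If Player II plays W, Player I's expected payoff is (1/4)·3 + (3/4)·4 = 15/4.
Player II minimizes Player I's payoff; the smallest is 15/4, so the best response is W.

W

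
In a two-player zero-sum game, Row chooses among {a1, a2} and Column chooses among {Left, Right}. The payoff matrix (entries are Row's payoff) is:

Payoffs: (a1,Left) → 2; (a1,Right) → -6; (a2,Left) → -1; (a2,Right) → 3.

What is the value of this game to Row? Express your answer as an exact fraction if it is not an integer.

Row minima: a1 → -6, a2 → -1; maximin = -1.
Column maxima: Left → 2, Right → 3; minimax = 2.
-1 ≠ 2, so there is no saddle point; optimal play is mixed.
Let Row play a1 with probability p. Expected payoff against Left: 2p + (-1)(1−p) = 3p − 1; against Right: (-6)p + 3(1−p) = −9p + 3.
Setting these equal: 3p − 1 = −9p + 3 ⇒ 12p = 4 ⇒ p = 1/3, and the value is (3)·(1/3) − 1 = 0.
For Column: with q = P(Left), equating a1's and a2's payoffs gives 8q − 6 = −4q + 3 ⇒ q = 3/4.

0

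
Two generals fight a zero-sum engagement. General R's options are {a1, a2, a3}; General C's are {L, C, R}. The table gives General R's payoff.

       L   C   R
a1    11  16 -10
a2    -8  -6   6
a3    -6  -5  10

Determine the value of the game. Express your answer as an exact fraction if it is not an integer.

50/37

Row minima: a1 → -10, a2 → -8, a3 → -6; maximin = -6.
Column maxima: L → 11, C → 16, R → 10; minimax = 10.
-6 ≠ 10, so there is no saddle point; optimal play is mixed.
a2 is strictly dominated by a3, so General R never plays it.
C is strictly dominated by L (it gives General R strictly more in every row), so General C never plays it.
On the remaining 2×2 (a1, a3 vs L, R):
Let General R play a1 with probability p. Expected payoff against L: 11p + (-6)(1−p) = 17p − 6; against R: (-10)p + 10(1−p) = −20p + 10.
Setting these equal: 17p − 6 = −20p + 10 ⇒ 37p = 16 ⇒ p = 16/37, and the value is (17)·(16/37) − 6 = 50/37.
For General C: with q = P(L), equating a1's and a3's payoffs gives 21q − 10 = −16q + 10 ⇒ q = 20/37.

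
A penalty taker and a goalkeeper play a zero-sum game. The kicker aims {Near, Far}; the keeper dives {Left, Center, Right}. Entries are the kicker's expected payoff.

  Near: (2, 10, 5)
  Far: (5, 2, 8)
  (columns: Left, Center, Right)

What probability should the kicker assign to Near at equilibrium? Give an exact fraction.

Row minima: Near → 2, Far → 2; maximin = 2.
Column maxima: Left → 5, Center → 10, Right → 8; minimax = 5.
2 ≠ 5, so there is no saddle point; optimal play is mixed.
Right is strictly dominated by Left (it gives the kicker strictly more in every row), so the keeper never plays it.
On the remaining 2×2 (Near, Far vs Left, Center):
Let the kicker play Near with probability p. Expected payoff against Left: 2p + 5(1−p) = −3p + 5; against Center: 10p + 2(1−p) = 8p + 2.
Setting these equal: −3p + 5 = 8p + 2 ⇒ −11p = -3 ⇒ p = 3/11, and the value is (-3)·(3/11) + 5 = 46/11.
For the keeper: with q = P(Left), equating Near's and Far's payoffs gives −8q + 10 = 3q + 2 ⇒ q = 8/11.

3/11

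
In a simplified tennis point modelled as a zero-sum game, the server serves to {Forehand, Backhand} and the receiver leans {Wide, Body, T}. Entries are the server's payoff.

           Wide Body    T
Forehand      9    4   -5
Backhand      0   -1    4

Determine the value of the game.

11/14

Row minima: Forehand → -5, Backhand → -1; maximin = -1.
Column maxima: Wide → 9, Body → 4, T → 4; minimax = 4.
-1 ≠ 4, so there is no saddle point; optimal play is mixed.
Wide is strictly dominated by Body (it gives the server strictly more in every row), so the receiver never plays it.
On the remaining 2×2 (Forehand, Backhand vs Body, T):
Let the server play Forehand with probability p. Expected payoff against Body: 4p + (-1)(1−p) = 5p − 1; against T: (-5)p + 4(1−p) = −9p + 4.
Setting these equal: 5p − 1 = −9p + 4 ⇒ 14p = 5 ⇒ p = 5/14, and the value is (5)·(5/14) − 1 = 11/14.
For the receiver: with q = P(Body), equating Forehand's and Backhand's payoffs gives 9q − 5 = −5q + 4 ⇒ q = 9/14.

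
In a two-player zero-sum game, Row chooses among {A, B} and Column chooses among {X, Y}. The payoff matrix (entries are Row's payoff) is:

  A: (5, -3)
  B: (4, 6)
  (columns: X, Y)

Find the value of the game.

Row minima: A → -3, B → 4; maximin = 4.
Column maxima: X → 5, Y → 6; minimax = 5.
4 ≠ 5, so there is no saddle point; optimal play is mixed.
Let Row play A with probability p. Expected payoff against X: 5p + 4(1−p) = p + 4; against Y: (-3)p + 6(1−p) = −9p + 6.
Setting these equal: p + 4 = −9p + 6 ⇒ 10p = 2 ⇒ p = 1/5, and the value is (1)·(1/5) + 4 = 21/5.
For Column: with q = P(X), equating A's and B's payoffs gives 8q − 3 = −2q + 6 ⇒ q = 9/10.

21/5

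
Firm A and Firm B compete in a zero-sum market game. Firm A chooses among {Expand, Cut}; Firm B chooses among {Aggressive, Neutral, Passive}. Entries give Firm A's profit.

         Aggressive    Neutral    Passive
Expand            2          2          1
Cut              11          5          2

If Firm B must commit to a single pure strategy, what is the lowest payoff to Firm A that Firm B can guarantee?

Column maxima: Aggressive → 11, Neutral → 5, Passive → 2.
The smallest of these is 2.

2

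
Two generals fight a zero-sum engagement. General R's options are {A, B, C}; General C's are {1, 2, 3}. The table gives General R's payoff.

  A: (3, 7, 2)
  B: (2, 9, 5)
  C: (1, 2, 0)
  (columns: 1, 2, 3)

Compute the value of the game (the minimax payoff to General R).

11/4

Row minima: A → 2, B → 2, C → 0; maximin = 2.
Column maxima: 1 → 3, 2 → 9, 3 → 5; minimax = 3.
2 ≠ 3, so there is no saddle point; optimal play is mixed.
C is strictly dominated by A, so General R never plays it.
2 is strictly dominated by 1 (it gives General R strictly more in every row), so General C never plays it.
On the remaining 2×2 (A, B vs 1, 3):
Let General R play A with probability p. Expected payoff against 1: 3p + 2(1−p) = p + 2; against 3: 2p + 5(1−p) = −3p + 5.
Setting these equal: p + 2 = −3p + 5 ⇒ 4p = 3 ⇒ p = 3/4, and the value is (1)·(3/4) + 2 = 11/4.
For General C: with q = P(1), equating A's and B's payoffs gives q + 2 = −3q + 5 ⇒ q = 3/4.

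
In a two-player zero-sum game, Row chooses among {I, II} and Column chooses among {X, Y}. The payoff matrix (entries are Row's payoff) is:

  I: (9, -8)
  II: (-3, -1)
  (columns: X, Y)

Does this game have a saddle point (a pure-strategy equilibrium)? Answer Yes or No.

Row minima: I → -8, II → -3; maximin = -3.
Column maxima: X → 9, Y → -1; minimax = -1.
-3 ≠ -1, so no pure-strategy equilibrium exists.

No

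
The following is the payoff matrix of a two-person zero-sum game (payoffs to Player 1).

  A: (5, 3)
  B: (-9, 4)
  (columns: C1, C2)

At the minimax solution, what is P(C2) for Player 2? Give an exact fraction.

14/15

Row minima: A → 3, B → -9; maximin = 3.
Column maxima: C1 → 5, C2 → 4; minimax = 4.
3 ≠ 4, so there is no saddle point; optimal play is mixed.
Let Player 1 play A with probability p. Expected payoff against C1: 5p + (-9)(1−p) = 14p − 9; against C2: 3p + 4(1−p) = −p + 4.
Setting these equal: 14p − 9 = −p + 4 ⇒ 15p = 13 ⇒ p = 13/15, and the value is (14)·(13/15) − 9 = 47/15.
For Player 2: with q = P(C1), equating A's and B's payoffs gives 2q + 3 = −13q + 4 ⇒ q = 1/15.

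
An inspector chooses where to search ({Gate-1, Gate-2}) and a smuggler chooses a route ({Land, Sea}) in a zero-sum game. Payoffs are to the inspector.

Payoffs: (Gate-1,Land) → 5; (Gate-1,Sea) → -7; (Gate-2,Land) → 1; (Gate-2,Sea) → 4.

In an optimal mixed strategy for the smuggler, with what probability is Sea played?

Row minima: Gate-1 → -7, Gate-2 → 1; maximin = 1.
Column maxima: Land → 5, Sea → 4; minimax = 4.
1 ≠ 4, so there is no saddle point; optimal play is mixed.
Let the inspector play Gate-1 with probability p. Expected payoff against Land: 5p + 1(1−p) = 4p + 1; against Sea: (-7)p + 4(1−p) = −11p + 4.
Setting these equal: 4p + 1 = −11p + 4 ⇒ 15p = 3 ⇒ p = 1/5, and the value is (4)·(1/5) + 1 = 9/5.
For the smuggler: with q = P(Land), equating Gate-1's and Gate-2's payoffs gives 12q − 7 = −3q + 4 ⇒ q = 11/15.

4/15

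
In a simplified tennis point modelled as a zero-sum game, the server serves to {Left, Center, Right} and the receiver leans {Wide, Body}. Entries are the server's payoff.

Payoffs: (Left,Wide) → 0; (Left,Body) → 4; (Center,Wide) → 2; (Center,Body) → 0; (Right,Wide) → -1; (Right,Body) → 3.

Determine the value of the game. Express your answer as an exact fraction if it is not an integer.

4/3

Row minima: Left → 0, Center → 0, Right → -1; maximin = 0.
Column maxima: Wide → 2, Body → 4; minimax = 2.
0 ≠ 2, so there is no saddle point; optimal play is mixed.
Right is strictly dominated by Left, so the server never plays it.
On the remaining 2×2 (Left, Center vs Wide, Body):
Let the server play Left with probability p. Expected payoff against Wide: 0p + 2(1−p) = −2p + 2; against Body: 4p + 0(1−p) = 4p.
Setting these equal: −2p + 2 = 4p ⇒ −6p = -2 ⇒ p = 1/3, and the value is (-2)·(1/3) + 2 = 4/3.
For the receiver: with q = P(Wide), equating Left's and Center's payoffs gives −4q + 4 = 2q ⇒ q = 2/3.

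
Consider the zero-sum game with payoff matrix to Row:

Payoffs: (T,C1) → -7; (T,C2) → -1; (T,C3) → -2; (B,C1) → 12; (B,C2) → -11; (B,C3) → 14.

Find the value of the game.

-89/29

Row minima: T → -7, B → -11; maximin = -7.
Column maxima: C1 → 12, C2 → -1, C3 → 14; minimax = -1.
-7 ≠ -1, so there is no saddle point; optimal play is mixed.
C3 is strictly dominated by C1 (it gives Row strictly more in every row), so Column never plays it.
On the remaining 2×2 (T, B vs C1, C2):
Let Row play T with probability p. Expected payoff against C1: (-7)p + 12(1−p) = −19p + 12; against C2: (-1)p + (-11)(1−p) = 10p − 11.
Setting these equal: −19p + 12 = 10p − 11 ⇒ −29p = -23 ⇒ p = 23/29, and the value is (-19)·(23/29) + 12 = -89/29.
For Column: with q = P(C1), equating T's and B's payoffs gives −6q − 1 = 23q − 11 ⇒ q = 10/29.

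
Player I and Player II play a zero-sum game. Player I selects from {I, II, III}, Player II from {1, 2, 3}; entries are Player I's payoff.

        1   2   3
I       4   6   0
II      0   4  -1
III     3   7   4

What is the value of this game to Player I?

16/5

Row minima: I → 0, II → -1, III → 3; maximin = 3.
Column maxima: 1 → 4, 2 → 7, 3 → 4; minimax = 4.
3 ≠ 4, so there is no saddle point; optimal play is mixed.
II is strictly dominated by I, so Player I never plays it.
2 is strictly dominated by 1 (it gives Player I strictly more in every row), so Player II never plays it.
On the remaining 2×2 (I, III vs 1, 3):
Let Player I play I with probability p. Expected payoff against 1: 4p + 3(1−p) = p + 3; against 3: 0p + 4(1−p) = −4p + 4.
Setting these equal: p + 3 = −4p + 4 ⇒ 5p = 1 ⇒ p = 1/5, and the value is (1)·(1/5) + 3 = 16/5.
For Player II: with q = P(1), equating I's and III's payoffs gives 4q = −q + 4 ⇒ q = 4/5.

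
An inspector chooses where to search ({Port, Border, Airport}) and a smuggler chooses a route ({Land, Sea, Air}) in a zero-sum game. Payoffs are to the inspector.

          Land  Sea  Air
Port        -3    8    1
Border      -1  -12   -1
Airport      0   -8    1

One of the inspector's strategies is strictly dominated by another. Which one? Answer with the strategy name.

Border

Airport gives a strictly higher payoff than Border against every column: 0 > -1, -8 > -12, 1 > -1.
So Border is strictly dominated and the inspector never plays it.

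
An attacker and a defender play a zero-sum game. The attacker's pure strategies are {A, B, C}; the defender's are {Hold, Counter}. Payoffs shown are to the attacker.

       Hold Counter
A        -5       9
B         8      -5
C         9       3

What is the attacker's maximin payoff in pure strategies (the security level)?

3

Row minima: A → -5, B → -5, C → 3.
The best of these is 3.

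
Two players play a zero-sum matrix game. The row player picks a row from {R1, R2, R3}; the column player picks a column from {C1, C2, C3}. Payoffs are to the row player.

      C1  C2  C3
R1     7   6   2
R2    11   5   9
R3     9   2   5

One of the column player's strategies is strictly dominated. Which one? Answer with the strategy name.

C2 holds the row player's payoff strictly below C1 in every row: 6 < 7, 5 < 11, 2 < 9.
So C1 is strictly dominated for the column player.

C1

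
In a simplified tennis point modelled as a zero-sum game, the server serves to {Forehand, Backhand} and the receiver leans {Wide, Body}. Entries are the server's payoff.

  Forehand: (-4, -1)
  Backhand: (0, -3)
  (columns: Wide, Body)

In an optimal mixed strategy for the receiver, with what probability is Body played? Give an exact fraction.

Row minima: Forehand → -4, Backhand → -3; maximin = -3.
Column maxima: Wide → 0, Body → -1; minimax = -1.
-3 ≠ -1, so there is no saddle point; optimal play is mixed.
Let the server play Forehand with probability p. Expected payoff against Wide: (-4)p + 0(1−p) = −4p; against Body: (-1)p + (-3)(1−p) = 2p − 3.
Setting these equal: −4p = 2p − 3 ⇒ −6p = -3 ⇒ p = 1/2, and the value is (-4)·(1/2) = -2.
For the receiver: with q = P(Wide), equating Forehand's and Backhand's payoffs gives −3q − 1 = 3q − 3 ⇒ q = 1/3.

2/3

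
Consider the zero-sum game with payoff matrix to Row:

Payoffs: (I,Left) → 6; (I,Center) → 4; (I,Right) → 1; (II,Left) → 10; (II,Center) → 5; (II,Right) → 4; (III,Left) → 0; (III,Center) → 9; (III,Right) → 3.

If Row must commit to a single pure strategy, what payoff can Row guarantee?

4

Row minima: I → 1, II → 4, III → 0.
The best of these is 4.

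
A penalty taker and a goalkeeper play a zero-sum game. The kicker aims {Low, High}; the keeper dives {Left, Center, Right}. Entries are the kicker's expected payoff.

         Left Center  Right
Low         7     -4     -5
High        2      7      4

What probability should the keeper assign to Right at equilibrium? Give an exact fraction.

Row minima: Low → -5, High → 2; maximin = 2.
Column maxima: Left → 7, Center → 7, Right → 4; minimax = 4.
2 ≠ 4, so there is no saddle point; optimal play is mixed.
Center is strictly dominated by Right (it gives the kicker strictly more in every row), so the keeper never plays it.
On the remaining 2×2 (Low, High vs Left, Right):
Let the kicker play Low with probability p. Expected payoff against Left: 7p + 2(1−p) = 5p + 2; against Right: (-5)p + 4(1−p) = −9p + 4.
Setting these equal: 5p + 2 = −9p + 4 ⇒ 14p = 2 ⇒ p = 1/7, and the value is (5)·(1/7) + 2 = 19/7.
For the keeper: with q = P(Left), equating Low's and High's payoffs gives 12q − 5 = −2q + 4 ⇒ q = 9/14.

5/14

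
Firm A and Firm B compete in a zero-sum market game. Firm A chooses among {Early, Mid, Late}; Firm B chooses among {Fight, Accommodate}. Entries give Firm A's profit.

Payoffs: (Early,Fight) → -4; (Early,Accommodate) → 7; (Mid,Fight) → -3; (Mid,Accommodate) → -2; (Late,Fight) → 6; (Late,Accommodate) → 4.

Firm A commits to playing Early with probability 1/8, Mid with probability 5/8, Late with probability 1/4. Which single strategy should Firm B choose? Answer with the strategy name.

Fight

If Firm B plays Fight, Firm A's expected payoff is (1/8)·(-4) + (5/8)·(-3) + (1/4)·6 = -7/8.
If Firm B plays Accommodate, Firm A's expected payoff is (1/8)·7 + (5/8)·(-2) + (1/4)·4 = 5/8.
Firm B minimizes Firm A's payoff; the smallest is -7/8, so the best response is Fight.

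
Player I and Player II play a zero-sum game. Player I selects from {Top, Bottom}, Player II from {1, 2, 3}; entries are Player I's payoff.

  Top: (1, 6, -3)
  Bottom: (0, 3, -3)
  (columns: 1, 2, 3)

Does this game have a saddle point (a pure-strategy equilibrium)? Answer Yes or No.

Yes

Row minima: Top → -3, Bottom → -3; maximin = -3.
Column maxima: 1 → 1, 2 → 6, 3 → -3; minimax = -3.
maximin = minimax = -3, so a saddle point exists.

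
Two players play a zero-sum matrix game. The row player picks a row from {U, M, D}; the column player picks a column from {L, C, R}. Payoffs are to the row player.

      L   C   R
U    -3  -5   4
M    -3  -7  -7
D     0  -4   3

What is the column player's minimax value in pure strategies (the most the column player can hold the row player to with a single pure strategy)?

-4

Column maxima: L → 0, C → -4, R → 4.
The smallest of these is -4.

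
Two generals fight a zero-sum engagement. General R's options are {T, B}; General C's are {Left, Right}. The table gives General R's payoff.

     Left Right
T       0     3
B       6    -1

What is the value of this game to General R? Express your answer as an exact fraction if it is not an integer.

9/5

Row minima: T → 0, B → -1; maximin = 0.
Column maxima: Left → 6, Right → 3; minimax = 3.
0 ≠ 3, so there is no saddle point; optimal play is mixed.
Let General R play T with probability p. Expected payoff against Left: 0p + 6(1−p) = −6p + 6; against Right: 3p + (-1)(1−p) = 4p − 1.
Setting these equal: −6p + 6 = 4p − 1 ⇒ −10p = -7 ⇒ p = 7/10, and the value is (-6)·(7/10) + 6 = 9/5.
For General C: with q = P(Left), equating T's and B's payoffs gives −3q + 3 = 7q − 1 ⇒ q = 2/5.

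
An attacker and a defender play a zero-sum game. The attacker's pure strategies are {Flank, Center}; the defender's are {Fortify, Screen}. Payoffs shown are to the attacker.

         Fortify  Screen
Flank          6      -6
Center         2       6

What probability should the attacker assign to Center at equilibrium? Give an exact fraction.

Row minima: Flank → -6, Center → 2; maximin = 2.
Column maxima: Fortify → 6, Screen → 6; minimax = 6.
2 ≠ 6, so there is no saddle point; optimal play is mixed.
Let the attacker play Flank with probability p. Expected payoff against Fortify: 6p + 2(1−p) = 4p + 2; against Screen: (-6)p + 6(1−p) = −12p + 6.
Setting these equal: 4p + 2 = −12p + 6 ⇒ 16p = 4 ⇒ p = 1/4, and the value is (4)·(1/4) + 2 = 3.
For the defender: with q = P(Fortify), equating Flank's and Center's payoffs gives 12q − 6 = −4q + 6 ⇒ q = 3/4.

3/4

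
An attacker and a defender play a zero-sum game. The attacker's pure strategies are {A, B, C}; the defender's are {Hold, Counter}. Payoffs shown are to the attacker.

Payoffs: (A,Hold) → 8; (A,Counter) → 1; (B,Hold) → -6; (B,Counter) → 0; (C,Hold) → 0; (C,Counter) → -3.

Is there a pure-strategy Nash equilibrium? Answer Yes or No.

Row minima: A → 1, B → -6, C → -3; maximin = 1.
Column maxima: Hold → 8, Counter → 1; minimax = 1.
maximin = minimax = 1, so a saddle point exists.

Yes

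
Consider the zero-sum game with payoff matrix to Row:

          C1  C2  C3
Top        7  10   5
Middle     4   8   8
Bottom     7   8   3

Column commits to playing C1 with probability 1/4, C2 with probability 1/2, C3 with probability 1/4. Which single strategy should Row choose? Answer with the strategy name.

Expected payoff of Top: (1/4)·7 + (1/2)·10 + (1/4)·5 = 8.
Expected payoff of Middle: (1/4)·4 + (1/2)·8 + (1/4)·8 = 7.
Expected payoff of Bottom: (1/4)·7 + (1/2)·8 + (1/4)·3 = 13/2.
The largest is 8, so Row's best response is Top.

Top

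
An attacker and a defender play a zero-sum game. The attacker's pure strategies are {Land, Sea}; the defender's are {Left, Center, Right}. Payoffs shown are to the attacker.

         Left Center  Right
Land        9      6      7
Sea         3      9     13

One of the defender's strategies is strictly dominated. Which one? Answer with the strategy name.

Center holds the attacker's payoff strictly below Right in every row: 6 < 7, 9 < 13.
So Right is strictly dominated for the defender.

Right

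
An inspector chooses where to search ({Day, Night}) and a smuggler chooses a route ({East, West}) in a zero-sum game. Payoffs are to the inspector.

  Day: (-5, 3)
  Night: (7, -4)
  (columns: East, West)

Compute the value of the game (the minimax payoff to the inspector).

Row minima: Day → -5, Night → -4; maximin = -4.
Column maxima: East → 7, West → 3; minimax = 3.
-4 ≠ 3, so there is no saddle point; optimal play is mixed.
Let the inspector play Day with probability p. Expected payoff against East: (-5)p + 7(1−p) = −12p + 7; against West: 3p + (-4)(1−p) = 7p − 4.
Setting these equal: −12p + 7 = 7p − 4 ⇒ −19p = -11 ⇒ p = 11/19, and the value is (-12)·(11/19) + 7 = 1/19.
For the smuggler: with q = P(East), equating Day's and Night's payoffs gives −8q + 3 = 11q − 4 ⇒ q = 7/19.

1/19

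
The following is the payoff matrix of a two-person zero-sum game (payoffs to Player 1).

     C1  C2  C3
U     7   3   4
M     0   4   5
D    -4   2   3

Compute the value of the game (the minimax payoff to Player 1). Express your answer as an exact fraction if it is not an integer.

Row minima: U → 3, M → 0, D → -4; maximin = 3.
Column maxima: C1 → 7, C2 → 4, C3 → 5; minimax = 4.
3 ≠ 4, so there is no saddle point; optimal play is mixed.
D is strictly dominated by U, so Player 1 never plays it.
C3 is strictly dominated by C2 (it gives Player 1 strictly more in every row), so Player 2 never plays it.
On the remaining 2×2 (U, M vs C1, C2):
Let Player 1 play U with probability p. Expected payoff against C1: 7p + 0(1−p) = 7p; against C2: 3p + 4(1−p) = −p + 4.
Setting these equal: 7p = −p + 4 ⇒ 8p = 4 ⇒ p = 1/2, and the value is (7)·(1/2) = 7/2.
For Player 2: with q = P(C1), equating U's and M's payoffs gives 4q + 3 = −4q + 4 ⇒ q = 1/8.

7/2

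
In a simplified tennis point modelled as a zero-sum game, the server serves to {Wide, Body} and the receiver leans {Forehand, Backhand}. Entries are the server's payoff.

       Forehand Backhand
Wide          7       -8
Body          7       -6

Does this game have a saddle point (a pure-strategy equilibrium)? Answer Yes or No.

Yes

Row minima: Wide → -8, Body → -6; maximin = -6.
Column maxima: Forehand → 7, Backhand → -6; minimax = -6.
maximin = minimax = -6, so a saddle point exists.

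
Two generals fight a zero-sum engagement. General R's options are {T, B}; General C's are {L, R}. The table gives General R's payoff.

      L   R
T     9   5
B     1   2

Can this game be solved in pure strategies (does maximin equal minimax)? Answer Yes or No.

Row minima: T → 5, B → 1; maximin = 5.
Column maxima: L → 9, R → 5; minimax = 5.
maximin = minimax = 5, so a saddle point exists.

Yes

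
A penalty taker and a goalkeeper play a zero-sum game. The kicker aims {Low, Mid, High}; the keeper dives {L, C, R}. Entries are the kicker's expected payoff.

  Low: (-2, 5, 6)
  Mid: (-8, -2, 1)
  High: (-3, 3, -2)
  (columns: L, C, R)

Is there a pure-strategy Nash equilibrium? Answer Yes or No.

Row minima: Low → -2, Mid → -8, High → -3; maximin = -2.
Column maxima: L → -2, C → 5, R → 6; minimax = -2.
maximin = minimax = -2, so a saddle point exists.

Yes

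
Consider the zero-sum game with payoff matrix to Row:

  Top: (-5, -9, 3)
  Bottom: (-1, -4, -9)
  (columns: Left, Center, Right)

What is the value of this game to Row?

Row minima: Top → -9, Bottom → -9; maximin = -9.
Column maxima: Left → -1, Center → -4, Right → 3; minimax = -4.
-9 ≠ -4, so there is no saddle point; optimal play is mixed.
Left is strictly dominated by Center (it gives Row strictly more in every row), so Column never plays it.
On the remaining 2×2 (Top, Bottom vs Center, Right):
Let Row play Top with probability p. Expected payoff against Center: (-9)p + (-4)(1−p) = −5p − 4; against Right: 3p + (-9)(1−p) = 12p − 9.
Setting these equal: −5p − 4 = 12p − 9 ⇒ −17p = -5 ⇒ p = 5/17, and the value is (-5)·(5/17) − 4 = -93/17.
For Column: with q = P(Center), equating Top's and Bottom's payoffs gives −12q + 3 = 5q − 9 ⇒ q = 12/17.

-93/17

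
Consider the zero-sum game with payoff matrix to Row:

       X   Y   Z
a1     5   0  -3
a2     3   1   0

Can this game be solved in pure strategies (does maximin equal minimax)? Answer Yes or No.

Yes

Row minima: a1 → -3, a2 → 0; maximin = 0.
Column maxima: X → 5, Y → 1, Z → 0; minimax = 0.
maximin = minimax = 0, so a saddle point exists.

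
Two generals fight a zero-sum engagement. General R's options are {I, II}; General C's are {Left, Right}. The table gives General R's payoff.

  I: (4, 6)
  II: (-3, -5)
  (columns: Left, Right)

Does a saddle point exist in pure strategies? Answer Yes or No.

Row minima: I → 4, II → -5; maximin = 4.
Column maxima: Left → 4, Right → 6; minimax = 4.
maximin = minimax = 4, so a saddle point exists.

Yes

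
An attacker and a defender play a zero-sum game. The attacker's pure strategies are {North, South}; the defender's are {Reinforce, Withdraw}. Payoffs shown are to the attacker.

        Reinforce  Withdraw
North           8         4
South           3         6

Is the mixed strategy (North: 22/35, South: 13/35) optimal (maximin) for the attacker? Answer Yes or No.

No

Against Reinforce this mix gives (22/35)·8 + (13/35)·3 = 43/7.
Against Withdraw this mix gives (22/35)·4 + (13/35)·6 = 166/35.
The defender will play Withdraw, holding the attacker to 166/35. Shifting weight toward the row that does better against Withdraw would raise this floor (the equalizing mix achieves 36/7 against both Withdraw and Reinforce), so the proposed strategy is not optimal.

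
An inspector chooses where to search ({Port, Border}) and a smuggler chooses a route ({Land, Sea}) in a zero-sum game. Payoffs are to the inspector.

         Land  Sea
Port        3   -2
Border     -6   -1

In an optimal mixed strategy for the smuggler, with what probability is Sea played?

9/10

Row minima: Port → -2, Border → -6; maximin = -2.
Column maxima: Land → 3, Sea → -1; minimax = -1.
-2 ≠ -1, so there is no saddle point; optimal play is mixed.
Let the inspector play Port with probability p. Expected payoff against Land: 3p + (-6)(1−p) = 9p − 6; against Sea: (-2)p + (-1)(1−p) = −p − 1.
Setting these equal: 9p − 6 = −p − 1 ⇒ 10p = 5 ⇒ p = 1/2, and the value is (9)·(1/2) − 6 = -3/2.
For the smuggler: with q = P(Land), equating Port's and Border's payoffs gives 5q − 2 = −5q − 1 ⇒ q = 1/10.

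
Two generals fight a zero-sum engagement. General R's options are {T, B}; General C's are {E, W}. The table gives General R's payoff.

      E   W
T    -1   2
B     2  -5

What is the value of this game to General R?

Row minima: T → -1, B → -5; maximin = -1.
Column maxima: E → 2, W → 2; minimax = 2.
-1 ≠ 2, so there is no saddle point; optimal play is mixed.
Let General R play T with probability p. Expected payoff against E: (-1)p + 2(1−p) = −3p + 2; against W: 2p + (-5)(1−p) = 7p − 5.
Setting these equal: −3p + 2 = 7p − 5 ⇒ −10p = -7 ⇒ p = 7/10, and the value is (-3)·(7/10) + 2 = -1/10.
For General C: with q = P(E), equating T's and B's payoffs gives −3q + 2 = 7q − 5 ⇒ q = 7/10.

-1/10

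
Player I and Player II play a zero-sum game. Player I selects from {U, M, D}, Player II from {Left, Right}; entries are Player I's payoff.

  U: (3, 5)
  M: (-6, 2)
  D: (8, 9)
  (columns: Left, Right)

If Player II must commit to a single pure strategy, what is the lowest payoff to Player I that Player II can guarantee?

8

Column maxima: Left → 8, Right → 9.
The smallest of these is 8.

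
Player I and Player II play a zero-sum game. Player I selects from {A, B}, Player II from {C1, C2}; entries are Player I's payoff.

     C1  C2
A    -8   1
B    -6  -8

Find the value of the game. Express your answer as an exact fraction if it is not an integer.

Row minima: A → -8, B → -8; maximin = -8.
Column maxima: C1 → -6, C2 → 1; minimax = -6.
-8 ≠ -6, so there is no saddle point; optimal play is mixed.
Let Player I play A with probability p. Expected payoff against C1: (-8)p + (-6)(1−p) = −2p − 6; against C2: 1p + (-8)(1−p) = 9p − 8.
Setting these equal: −2p − 6 = 9p − 8 ⇒ −11p = -2 ⇒ p = 2/11, and the value is (-2)·(2/11) − 6 = -70/11.
For Player II: with q = P(C1), equating A's and B's payoffs gives −9q + 1 = 2q − 8 ⇒ q = 9/11.

-70/11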